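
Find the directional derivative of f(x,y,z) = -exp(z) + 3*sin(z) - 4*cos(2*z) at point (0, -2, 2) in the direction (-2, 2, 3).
3*sqrt(17)*(-exp(2) + 8*sin(4) + 3*cos(2))/17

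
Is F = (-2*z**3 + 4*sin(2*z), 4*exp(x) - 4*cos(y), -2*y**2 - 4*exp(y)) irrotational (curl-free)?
No, ∇×F = (-4*y - 4*exp(y), -6*z**2 + 8*cos(2*z), 4*exp(x))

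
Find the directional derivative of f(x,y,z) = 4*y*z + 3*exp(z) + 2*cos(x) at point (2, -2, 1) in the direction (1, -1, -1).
sqrt(3)*(-3*E - 2*sin(2) + 4)/3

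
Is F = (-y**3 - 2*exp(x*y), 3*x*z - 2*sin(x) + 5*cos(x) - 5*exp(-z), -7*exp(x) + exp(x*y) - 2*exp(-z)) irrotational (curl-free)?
No, ∇×F = (x*exp(x*y) - 3*x - 5*exp(-z), -y*exp(x*y) + 7*exp(x), 2*x*exp(x*y) + 3*y**2 + 3*z - 5*sin(x) - 2*cos(x))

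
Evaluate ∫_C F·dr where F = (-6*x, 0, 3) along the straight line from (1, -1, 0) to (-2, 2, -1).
-12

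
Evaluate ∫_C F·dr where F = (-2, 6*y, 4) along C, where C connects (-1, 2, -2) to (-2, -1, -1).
-3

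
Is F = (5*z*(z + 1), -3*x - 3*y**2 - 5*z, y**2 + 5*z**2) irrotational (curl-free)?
No, ∇×F = (2*y + 5, 10*z + 5, -3)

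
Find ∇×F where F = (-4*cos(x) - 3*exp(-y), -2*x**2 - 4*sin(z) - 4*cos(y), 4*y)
(4*cos(z) + 4, 0, -4*x - 3*exp(-y))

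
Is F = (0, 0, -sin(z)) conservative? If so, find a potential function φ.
Yes, F is conservative. φ = cos(z)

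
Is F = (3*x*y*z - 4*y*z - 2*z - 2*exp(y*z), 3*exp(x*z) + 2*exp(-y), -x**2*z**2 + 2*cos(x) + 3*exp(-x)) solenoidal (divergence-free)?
No, ∇·F = -2*x**2*z + 3*y*z - 2*exp(-y)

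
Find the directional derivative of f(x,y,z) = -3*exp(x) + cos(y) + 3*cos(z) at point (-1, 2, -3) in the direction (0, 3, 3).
sqrt(2)*(-sin(2) + 3*sin(3))/2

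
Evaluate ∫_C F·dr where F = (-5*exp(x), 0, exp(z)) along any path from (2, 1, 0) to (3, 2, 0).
5*(1 - E)*exp(2)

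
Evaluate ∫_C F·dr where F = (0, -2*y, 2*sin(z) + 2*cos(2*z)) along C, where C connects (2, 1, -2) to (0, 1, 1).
-2*cos(1) + 2*cos(2) + sin(4) + sin(2)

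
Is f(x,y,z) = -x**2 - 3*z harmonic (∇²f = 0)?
No, ∇²f = -2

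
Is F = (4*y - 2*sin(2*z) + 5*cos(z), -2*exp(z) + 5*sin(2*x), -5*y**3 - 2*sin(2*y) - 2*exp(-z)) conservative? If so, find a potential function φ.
No, ∇×F = (-15*y**2 + 2*exp(z) - 4*cos(2*y), -5*sin(z) - 4*cos(2*z), 10*cos(2*x) - 4) ≠ 0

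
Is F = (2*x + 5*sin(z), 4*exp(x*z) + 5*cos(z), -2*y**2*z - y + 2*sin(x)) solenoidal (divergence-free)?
No, ∇·F = 2 - 2*y**2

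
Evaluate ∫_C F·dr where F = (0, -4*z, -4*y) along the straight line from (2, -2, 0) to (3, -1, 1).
4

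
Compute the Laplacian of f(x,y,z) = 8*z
0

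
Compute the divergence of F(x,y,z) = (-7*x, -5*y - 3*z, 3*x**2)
-12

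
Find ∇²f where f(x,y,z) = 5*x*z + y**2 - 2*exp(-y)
2 - 2*exp(-y)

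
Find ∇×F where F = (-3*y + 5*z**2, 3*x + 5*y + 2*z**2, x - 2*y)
(-4*z - 2, 10*z - 1, 6)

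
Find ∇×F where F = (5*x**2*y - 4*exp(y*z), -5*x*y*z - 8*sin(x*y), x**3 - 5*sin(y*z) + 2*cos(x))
(5*x*y - 5*z*cos(y*z), -3*x**2 - 4*y*exp(y*z) + 2*sin(x), -5*x**2 - 5*y*z - 8*y*cos(x*y) + 4*z*exp(y*z))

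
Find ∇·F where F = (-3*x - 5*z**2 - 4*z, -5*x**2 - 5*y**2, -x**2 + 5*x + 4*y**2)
-10*y - 3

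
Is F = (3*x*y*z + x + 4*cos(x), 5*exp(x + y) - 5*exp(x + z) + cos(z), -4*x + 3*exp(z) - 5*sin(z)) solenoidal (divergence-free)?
No, ∇·F = 3*y*z + 3*exp(z) + 5*exp(x + y) - 4*sin(x) - 5*cos(z) + 1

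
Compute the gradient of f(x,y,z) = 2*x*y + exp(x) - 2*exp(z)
(2*y + exp(x), 2*x, -2*exp(z))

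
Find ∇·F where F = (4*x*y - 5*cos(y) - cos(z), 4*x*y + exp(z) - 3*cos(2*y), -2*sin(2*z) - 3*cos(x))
4*x + 4*y + 6*sin(2*y) - 4*cos(2*z)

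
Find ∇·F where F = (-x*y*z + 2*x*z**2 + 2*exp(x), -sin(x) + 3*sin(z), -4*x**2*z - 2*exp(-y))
-4*x**2 - y*z + 2*z**2 + 2*exp(x)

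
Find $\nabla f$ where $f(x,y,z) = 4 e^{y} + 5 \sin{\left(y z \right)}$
(0, 5*z*cos(y*z) + 4*exp(y), 5*y*cos(y*z))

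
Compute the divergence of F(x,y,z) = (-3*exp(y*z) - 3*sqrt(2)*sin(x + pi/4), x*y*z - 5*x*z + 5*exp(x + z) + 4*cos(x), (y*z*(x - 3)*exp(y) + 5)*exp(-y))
x*z + y*(x - 3) - 3*sqrt(2)*cos(x + pi/4)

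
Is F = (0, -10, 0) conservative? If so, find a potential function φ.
Yes, F is conservative. φ = -10*y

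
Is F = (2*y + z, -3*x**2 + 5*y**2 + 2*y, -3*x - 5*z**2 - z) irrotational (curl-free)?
No, ∇×F = (0, 4, -6*x - 2)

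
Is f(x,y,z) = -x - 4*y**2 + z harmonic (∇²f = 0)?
No, ∇²f = -8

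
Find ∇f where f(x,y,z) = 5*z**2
(0, 0, 10*z)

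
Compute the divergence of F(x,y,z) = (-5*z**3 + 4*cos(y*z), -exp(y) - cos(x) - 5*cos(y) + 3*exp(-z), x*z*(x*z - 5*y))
2*x**2*z - 5*x*y - exp(y) + 5*sin(y)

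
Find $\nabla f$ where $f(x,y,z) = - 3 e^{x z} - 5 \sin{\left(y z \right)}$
(-3*z*exp(x*z), -5*z*cos(y*z), -3*x*exp(x*z) - 5*y*cos(y*z))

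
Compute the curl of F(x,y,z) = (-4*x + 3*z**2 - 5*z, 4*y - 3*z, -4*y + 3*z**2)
(-1, 6*z - 5, 0)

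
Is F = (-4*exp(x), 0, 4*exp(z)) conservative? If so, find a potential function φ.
Yes, F is conservative. φ = -4*exp(x) + 4*exp(z)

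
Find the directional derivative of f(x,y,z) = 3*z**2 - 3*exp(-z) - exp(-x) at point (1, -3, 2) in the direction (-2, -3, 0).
-2*sqrt(13)*exp(-1)/13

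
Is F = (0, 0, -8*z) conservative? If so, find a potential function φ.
Yes, F is conservative. φ = -4*z**2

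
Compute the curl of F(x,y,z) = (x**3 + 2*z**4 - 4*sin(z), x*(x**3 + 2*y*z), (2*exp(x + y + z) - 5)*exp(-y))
(-2*x*y + 5*exp(-y), 8*z**3 - 2*exp(x + z) - 4*cos(z), 4*x**3 + 2*y*z)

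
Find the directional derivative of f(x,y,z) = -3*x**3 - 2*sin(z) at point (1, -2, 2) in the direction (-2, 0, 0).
9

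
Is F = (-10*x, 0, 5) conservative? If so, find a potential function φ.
Yes, F is conservative. φ = -5*x**2 + 5*z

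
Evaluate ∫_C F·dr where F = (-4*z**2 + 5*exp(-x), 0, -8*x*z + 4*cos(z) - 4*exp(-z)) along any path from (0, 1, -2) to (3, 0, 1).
-4*exp(2) - 7 - 5*exp(-3) + 4*exp(-1) + 4*sin(1) + 4*sin(2)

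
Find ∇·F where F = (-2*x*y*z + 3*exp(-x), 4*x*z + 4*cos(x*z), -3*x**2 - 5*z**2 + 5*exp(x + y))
-2*y*z - 10*z - 3*exp(-x)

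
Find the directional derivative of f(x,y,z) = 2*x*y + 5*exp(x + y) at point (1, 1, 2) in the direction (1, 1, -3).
2*sqrt(11)*(2 + 5*exp(2))/11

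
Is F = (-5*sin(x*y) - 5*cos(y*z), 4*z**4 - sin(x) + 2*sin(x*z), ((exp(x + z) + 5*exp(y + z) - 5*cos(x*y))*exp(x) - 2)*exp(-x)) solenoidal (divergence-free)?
No, ∇·F = -5*y*cos(x*y) + exp(x + z) + 5*exp(y + z)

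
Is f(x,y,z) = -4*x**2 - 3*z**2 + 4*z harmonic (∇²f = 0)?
No, ∇²f = -14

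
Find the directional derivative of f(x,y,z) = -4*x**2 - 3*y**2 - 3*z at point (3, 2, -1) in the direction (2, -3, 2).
-18*sqrt(17)/17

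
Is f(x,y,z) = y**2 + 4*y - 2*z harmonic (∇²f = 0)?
No, ∇²f = 2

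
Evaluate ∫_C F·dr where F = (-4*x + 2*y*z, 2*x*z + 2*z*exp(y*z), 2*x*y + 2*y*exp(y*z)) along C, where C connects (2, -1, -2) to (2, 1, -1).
-2*exp(2) - 12 + 2*exp(-1)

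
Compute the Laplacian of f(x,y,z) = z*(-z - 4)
-2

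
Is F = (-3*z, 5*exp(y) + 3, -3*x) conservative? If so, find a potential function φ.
Yes, F is conservative. φ = -3*x*z + 3*y + 5*exp(y)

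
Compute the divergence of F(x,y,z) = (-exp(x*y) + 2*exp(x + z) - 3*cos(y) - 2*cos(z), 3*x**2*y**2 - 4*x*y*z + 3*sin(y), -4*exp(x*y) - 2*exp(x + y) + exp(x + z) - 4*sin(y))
6*x**2*y - 4*x*z - y*exp(x*y) + 3*exp(x + z) + 3*cos(y)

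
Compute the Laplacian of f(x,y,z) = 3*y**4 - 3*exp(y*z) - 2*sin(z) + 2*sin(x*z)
-2*x**2*sin(x*z) - 3*y**2*exp(y*z) + 36*y**2 - 3*z**2*exp(y*z) - 2*z**2*sin(x*z) + 2*sin(z)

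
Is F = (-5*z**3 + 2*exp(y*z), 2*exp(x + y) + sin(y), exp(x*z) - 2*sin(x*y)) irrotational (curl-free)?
No, ∇×F = (-2*x*cos(x*y), 2*y*exp(y*z) + 2*y*cos(x*y) - 15*z**2 - z*exp(x*z), -2*z*exp(y*z) + 2*exp(x + y))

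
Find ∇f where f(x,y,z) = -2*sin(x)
(-2*cos(x), 0, 0)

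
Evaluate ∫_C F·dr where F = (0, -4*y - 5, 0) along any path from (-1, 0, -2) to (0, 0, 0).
0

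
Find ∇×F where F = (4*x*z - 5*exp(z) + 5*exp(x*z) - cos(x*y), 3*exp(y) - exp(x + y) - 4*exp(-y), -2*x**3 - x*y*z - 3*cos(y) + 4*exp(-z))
(-x*z + 3*sin(y), 6*x**2 + 5*x*exp(x*z) + 4*x + y*z - 5*exp(z), -x*sin(x*y) - exp(x + y))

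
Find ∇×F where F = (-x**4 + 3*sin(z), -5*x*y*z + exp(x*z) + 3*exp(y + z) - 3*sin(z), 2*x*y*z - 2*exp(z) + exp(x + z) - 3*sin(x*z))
(5*x*y + 2*x*z - x*exp(x*z) - 3*exp(y + z) + 3*cos(z), -2*y*z + 3*z*cos(x*z) - exp(x + z) + 3*cos(z), z*(-5*y + exp(x*z)))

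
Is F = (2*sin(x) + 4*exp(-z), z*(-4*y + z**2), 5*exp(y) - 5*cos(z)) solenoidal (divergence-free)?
No, ∇·F = -4*z + 5*sin(z) + 2*cos(x)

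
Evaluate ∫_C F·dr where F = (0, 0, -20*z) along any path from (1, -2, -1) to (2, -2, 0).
10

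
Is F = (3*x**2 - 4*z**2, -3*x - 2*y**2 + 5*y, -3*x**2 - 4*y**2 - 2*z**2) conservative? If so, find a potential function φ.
No, ∇×F = (-8*y, 6*x - 8*z, -3) ≠ 0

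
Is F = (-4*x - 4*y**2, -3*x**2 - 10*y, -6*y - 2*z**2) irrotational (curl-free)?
No, ∇×F = (-6, 0, -6*x + 8*y)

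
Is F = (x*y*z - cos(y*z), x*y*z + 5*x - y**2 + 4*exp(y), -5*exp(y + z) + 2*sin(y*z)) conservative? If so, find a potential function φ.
No, ∇×F = (-x*y + 2*z*cos(y*z) - 5*exp(y + z), y*(x + sin(y*z)), -x*z + y*z - z*sin(y*z) + 5) ≠ 0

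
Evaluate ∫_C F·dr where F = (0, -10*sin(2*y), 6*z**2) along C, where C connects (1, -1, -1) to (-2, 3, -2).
-14 - 5*cos(2) + 5*cos(6)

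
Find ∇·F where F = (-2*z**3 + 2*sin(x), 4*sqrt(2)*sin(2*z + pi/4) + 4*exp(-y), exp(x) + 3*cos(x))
2*cos(x) - 4*exp(-y)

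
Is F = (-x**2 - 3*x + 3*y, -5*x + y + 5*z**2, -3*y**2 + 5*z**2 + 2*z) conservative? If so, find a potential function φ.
No, ∇×F = (-6*y - 10*z, 0, -8) ≠ 0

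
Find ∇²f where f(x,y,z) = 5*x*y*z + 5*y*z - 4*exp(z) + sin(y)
-4*exp(z) - sin(y)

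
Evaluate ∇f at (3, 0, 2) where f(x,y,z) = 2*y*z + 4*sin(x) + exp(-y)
(4*cos(3), 3, 0)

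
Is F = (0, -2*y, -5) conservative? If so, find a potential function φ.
Yes, F is conservative. φ = -y**2 - 5*z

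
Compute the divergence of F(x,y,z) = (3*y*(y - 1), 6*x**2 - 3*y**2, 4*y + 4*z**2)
-6*y + 8*z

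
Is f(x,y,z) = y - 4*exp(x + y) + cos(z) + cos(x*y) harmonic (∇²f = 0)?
No, ∇²f = -x**2*cos(x*y) - y**2*cos(x*y) - 8*exp(x + y) - cos(z)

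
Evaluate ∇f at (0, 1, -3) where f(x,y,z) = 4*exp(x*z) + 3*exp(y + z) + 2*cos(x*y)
(-12, 3*exp(-2), 3*exp(-2))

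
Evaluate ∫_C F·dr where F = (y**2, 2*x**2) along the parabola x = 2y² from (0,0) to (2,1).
13/5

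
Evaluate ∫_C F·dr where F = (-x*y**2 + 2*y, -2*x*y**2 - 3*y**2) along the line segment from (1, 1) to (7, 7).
-2094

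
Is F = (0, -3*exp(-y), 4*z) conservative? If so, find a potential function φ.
Yes, F is conservative. φ = 2*z**2 + 3*exp(-y)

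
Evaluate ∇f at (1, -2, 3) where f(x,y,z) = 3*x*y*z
(-18, 9, -6)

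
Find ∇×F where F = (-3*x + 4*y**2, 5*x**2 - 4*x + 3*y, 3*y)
(3, 0, 10*x - 8*y - 4)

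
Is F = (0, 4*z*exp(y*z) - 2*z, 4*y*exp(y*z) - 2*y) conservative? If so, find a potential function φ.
Yes, F is conservative. φ = -2*y*z + 4*exp(y*z)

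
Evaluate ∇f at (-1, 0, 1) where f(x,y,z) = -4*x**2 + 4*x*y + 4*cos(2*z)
(8, -4, -8*sin(2))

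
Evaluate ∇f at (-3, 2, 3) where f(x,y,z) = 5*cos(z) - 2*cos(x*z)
(-6*sin(9), 0, -5*sin(3) + 6*sin(9))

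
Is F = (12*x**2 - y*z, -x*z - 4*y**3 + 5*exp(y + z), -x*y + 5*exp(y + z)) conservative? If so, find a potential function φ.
Yes, F is conservative. φ = 4*x**3 - x*y*z - y**4 + 5*exp(y + z)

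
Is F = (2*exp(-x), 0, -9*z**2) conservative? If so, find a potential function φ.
Yes, F is conservative. φ = -3*z**3 - 2*exp(-x)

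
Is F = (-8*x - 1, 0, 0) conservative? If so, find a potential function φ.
Yes, F is conservative. φ = x*(-4*x - 1)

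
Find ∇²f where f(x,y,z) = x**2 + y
2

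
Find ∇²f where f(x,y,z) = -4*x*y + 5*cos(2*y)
-20*cos(2*y)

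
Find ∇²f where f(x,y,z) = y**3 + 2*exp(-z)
6*y + 2*exp(-z)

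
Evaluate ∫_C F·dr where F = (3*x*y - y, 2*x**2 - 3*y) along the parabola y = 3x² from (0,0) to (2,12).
-140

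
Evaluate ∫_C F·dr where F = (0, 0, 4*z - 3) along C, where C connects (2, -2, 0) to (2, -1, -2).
14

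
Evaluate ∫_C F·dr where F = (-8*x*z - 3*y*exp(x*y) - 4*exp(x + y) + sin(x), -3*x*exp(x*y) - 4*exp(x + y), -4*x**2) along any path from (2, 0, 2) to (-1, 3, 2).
-cos(1) + cos(2) - 3*exp(-3) + 27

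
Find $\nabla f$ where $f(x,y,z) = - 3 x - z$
(-3, 0, -1)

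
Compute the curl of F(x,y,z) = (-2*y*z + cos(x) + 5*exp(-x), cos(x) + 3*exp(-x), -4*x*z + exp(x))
(0, -2*y + 4*z - exp(x), 2*z - sin(x) - 3*exp(-x))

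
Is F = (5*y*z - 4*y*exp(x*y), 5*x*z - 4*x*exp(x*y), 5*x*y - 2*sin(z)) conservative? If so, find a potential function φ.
Yes, F is conservative. φ = 5*x*y*z - 4*exp(x*y) + 2*cos(z)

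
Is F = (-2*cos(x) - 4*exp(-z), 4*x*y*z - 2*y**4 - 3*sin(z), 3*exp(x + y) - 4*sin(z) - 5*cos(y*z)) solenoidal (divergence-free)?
No, ∇·F = 4*x*z - 8*y**3 + 5*y*sin(y*z) + 2*sin(x) - 4*cos(z)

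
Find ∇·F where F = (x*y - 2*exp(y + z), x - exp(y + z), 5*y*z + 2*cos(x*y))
6*y - exp(y + z)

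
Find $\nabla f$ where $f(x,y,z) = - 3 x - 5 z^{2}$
(-3, 0, -10*z)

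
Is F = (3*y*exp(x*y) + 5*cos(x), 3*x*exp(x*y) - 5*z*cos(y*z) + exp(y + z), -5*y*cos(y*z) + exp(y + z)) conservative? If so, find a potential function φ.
Yes, F is conservative. φ = 3*exp(x*y) + exp(y + z) + 5*sin(x) - 5*sin(y*z)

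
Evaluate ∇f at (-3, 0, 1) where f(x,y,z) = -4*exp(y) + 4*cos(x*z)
(4*sin(3), -4, -12*sin(3))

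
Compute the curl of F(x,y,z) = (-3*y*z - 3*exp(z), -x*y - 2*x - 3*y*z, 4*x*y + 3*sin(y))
(4*x + 3*y + 3*cos(y), -7*y - 3*exp(z), -y + 3*z - 2)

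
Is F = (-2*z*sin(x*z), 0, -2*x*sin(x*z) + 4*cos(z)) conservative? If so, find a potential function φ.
Yes, F is conservative. φ = 4*sin(z) + 2*cos(x*z)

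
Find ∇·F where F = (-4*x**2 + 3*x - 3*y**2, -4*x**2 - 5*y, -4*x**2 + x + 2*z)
-8*x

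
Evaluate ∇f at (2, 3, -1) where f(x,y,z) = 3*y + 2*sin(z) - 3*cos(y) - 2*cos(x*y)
(6*sin(6), 4*sin(6) + 3*sin(3) + 3, 2*cos(1))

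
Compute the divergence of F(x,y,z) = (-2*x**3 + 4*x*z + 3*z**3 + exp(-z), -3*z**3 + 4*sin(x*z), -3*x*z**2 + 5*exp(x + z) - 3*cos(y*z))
-6*x**2 - 6*x*z + 3*y*sin(y*z) + 4*z + 5*exp(x + z)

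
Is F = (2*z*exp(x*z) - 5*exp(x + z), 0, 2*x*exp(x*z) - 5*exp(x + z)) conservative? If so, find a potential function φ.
Yes, F is conservative. φ = 2*exp(x*z) - 5*exp(x + z)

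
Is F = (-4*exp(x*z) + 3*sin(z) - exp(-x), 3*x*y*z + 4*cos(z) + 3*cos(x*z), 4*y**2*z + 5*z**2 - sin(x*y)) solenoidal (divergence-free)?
No, ∇·F = 3*x*z + 4*y**2 - 4*z*exp(x*z) + 10*z + exp(-x)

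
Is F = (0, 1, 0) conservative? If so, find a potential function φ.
Yes, F is conservative. φ = y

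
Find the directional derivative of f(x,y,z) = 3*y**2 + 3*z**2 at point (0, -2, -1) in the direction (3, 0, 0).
0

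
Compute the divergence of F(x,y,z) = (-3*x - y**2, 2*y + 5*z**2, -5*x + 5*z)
4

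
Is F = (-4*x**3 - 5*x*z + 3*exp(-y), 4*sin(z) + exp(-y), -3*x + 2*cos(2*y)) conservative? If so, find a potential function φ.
No, ∇×F = (-4*sin(2*y) - 4*cos(z), 3 - 5*x, 3*exp(-y)) ≠ 0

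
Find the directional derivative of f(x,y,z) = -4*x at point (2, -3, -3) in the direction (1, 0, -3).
-2*sqrt(10)/5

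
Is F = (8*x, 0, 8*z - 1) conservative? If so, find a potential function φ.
Yes, F is conservative. φ = 4*x**2 + 4*z**2 - z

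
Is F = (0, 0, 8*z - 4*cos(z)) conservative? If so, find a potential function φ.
Yes, F is conservative. φ = 4*z**2 - 4*sin(z)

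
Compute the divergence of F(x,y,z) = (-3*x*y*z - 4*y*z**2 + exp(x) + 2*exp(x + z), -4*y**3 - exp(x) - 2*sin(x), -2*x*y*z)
-2*x*y - 12*y**2 - 3*y*z + exp(x) + 2*exp(x + z)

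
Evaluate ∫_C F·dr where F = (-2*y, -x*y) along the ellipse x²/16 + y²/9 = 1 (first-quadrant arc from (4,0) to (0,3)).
-12 + 6*pi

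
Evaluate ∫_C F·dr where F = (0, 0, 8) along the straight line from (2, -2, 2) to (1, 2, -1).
-24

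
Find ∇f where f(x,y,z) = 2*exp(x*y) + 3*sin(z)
(2*y*exp(x*y), 2*x*exp(x*y), 3*cos(z))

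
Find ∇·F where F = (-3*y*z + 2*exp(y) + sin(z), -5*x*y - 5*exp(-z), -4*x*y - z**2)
-5*x - 2*z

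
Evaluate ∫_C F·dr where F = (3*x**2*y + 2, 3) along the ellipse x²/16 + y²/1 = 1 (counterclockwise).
-48*pi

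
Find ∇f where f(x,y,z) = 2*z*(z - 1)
(0, 0, 4*z - 2)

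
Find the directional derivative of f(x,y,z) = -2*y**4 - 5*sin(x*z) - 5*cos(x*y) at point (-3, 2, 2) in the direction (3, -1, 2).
sqrt(14)*(64 - 45*sin(6))/14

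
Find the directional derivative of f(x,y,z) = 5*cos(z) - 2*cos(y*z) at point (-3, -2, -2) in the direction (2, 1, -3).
sqrt(14)*(-15*sin(2) + 8*sin(4))/14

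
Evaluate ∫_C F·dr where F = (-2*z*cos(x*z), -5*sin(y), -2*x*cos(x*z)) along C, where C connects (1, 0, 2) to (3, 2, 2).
-5 + 5*cos(2) - 2*sin(6) + 2*sin(2)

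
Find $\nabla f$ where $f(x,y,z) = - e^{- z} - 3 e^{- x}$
(3*exp(-x), 0, exp(-z))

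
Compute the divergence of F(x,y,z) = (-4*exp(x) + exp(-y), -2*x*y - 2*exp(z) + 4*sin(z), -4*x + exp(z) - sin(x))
-2*x - 4*exp(x) + exp(z)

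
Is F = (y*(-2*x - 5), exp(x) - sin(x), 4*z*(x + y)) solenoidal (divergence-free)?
No, ∇·F = 4*x + 2*y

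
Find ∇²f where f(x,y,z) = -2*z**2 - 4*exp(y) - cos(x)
-4*exp(y) + cos(x) - 4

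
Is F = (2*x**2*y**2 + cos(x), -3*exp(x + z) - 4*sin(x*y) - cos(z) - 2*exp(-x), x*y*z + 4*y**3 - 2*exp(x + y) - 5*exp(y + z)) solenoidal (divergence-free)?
No, ∇·F = 4*x*y**2 + x*y - 4*x*cos(x*y) - 5*exp(y + z) - sin(x)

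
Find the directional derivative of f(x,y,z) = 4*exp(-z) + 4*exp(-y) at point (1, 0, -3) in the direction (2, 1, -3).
2*sqrt(14)*(-1 + 3*exp(3))/7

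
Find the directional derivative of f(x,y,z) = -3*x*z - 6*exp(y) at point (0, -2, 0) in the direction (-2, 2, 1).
-4*exp(-2)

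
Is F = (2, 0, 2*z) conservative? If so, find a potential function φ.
Yes, F is conservative. φ = 2*x + z**2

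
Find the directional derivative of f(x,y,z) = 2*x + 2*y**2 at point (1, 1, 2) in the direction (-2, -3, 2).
-16*sqrt(17)/17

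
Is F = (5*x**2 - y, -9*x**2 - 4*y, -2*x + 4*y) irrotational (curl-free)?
No, ∇×F = (4, 2, 1 - 18*x)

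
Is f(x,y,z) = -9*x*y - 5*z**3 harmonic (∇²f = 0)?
No, ∇²f = -30*z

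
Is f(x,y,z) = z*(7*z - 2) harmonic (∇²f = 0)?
No, ∇²f = 14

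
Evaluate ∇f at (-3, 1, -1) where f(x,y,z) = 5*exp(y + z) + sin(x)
(cos(3), 5, 5)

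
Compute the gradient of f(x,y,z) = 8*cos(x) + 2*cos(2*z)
(-8*sin(x), 0, -4*sin(2*z))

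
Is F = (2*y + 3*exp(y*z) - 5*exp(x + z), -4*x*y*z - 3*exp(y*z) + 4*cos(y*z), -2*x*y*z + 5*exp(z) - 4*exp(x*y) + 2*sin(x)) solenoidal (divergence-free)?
No, ∇·F = -2*x*y - 4*x*z - 3*z*exp(y*z) - 4*z*sin(y*z) + 5*exp(z) - 5*exp(x + z)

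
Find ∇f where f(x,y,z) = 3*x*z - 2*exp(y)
(3*z, -2*exp(y), 3*x)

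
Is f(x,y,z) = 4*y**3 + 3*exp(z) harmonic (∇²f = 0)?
No, ∇²f = 24*y + 3*exp(z)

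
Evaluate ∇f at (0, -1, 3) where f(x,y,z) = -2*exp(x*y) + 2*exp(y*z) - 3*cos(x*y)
(2, 6*exp(-3), -2*exp(-3))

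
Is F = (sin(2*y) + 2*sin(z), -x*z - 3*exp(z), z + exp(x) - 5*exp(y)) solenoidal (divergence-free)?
No, ∇·F = 1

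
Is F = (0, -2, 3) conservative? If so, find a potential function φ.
Yes, F is conservative. φ = -2*y + 3*z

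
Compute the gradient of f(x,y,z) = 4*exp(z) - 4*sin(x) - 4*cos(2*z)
(-4*cos(x), 0, 4*exp(z) + 8*sin(2*z))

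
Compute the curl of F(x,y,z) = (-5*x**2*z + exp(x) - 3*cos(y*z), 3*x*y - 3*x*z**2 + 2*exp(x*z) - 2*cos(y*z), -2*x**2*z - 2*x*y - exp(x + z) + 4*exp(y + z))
(6*x*z - 2*x*exp(x*z) - 2*x - 2*y*sin(y*z) + 4*exp(y + z), -5*x**2 + 4*x*z + 3*y*sin(y*z) + 2*y + exp(x + z), 3*y - 3*z**2 + 2*z*exp(x*z) - 3*z*sin(y*z))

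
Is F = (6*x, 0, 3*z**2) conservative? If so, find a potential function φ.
Yes, F is conservative. φ = 3*x**2 + z**3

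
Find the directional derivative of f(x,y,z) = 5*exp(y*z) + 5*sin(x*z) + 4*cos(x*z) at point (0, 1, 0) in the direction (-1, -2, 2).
10/3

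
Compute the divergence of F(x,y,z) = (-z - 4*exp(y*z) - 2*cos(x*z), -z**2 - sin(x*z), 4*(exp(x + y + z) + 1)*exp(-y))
2*z*sin(x*z) + 4*exp(x + z)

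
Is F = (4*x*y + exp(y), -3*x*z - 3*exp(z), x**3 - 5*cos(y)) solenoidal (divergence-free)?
No, ∇·F = 4*y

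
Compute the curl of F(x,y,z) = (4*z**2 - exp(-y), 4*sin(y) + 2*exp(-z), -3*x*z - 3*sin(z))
(2*exp(-z), 11*z, -exp(-y))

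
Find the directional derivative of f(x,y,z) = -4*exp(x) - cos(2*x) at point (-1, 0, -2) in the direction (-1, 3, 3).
2*sqrt(19)*(2 + E*sin(2))*exp(-1)/19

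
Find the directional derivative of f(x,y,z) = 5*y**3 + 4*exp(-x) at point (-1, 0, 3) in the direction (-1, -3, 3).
4*sqrt(19)*E/19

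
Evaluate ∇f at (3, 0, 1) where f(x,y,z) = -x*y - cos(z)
(0, -3, sin(1))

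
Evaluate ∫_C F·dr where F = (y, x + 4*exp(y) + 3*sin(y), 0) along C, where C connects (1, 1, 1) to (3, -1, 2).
-8*sinh(1) - 4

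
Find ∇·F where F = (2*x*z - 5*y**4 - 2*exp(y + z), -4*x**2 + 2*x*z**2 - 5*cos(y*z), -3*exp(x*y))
z*(5*sin(y*z) + 2)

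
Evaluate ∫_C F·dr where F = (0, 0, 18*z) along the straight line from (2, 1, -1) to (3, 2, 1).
0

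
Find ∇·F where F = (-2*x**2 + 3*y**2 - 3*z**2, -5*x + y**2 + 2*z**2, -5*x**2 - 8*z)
-4*x + 2*y - 8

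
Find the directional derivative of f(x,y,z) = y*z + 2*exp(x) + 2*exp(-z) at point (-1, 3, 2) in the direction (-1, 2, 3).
sqrt(14)*(-6 - 2*E + 13*exp(2))*exp(-2)/14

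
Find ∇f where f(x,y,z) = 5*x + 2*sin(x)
(2*cos(x) + 5, 0, 0)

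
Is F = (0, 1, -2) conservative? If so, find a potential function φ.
Yes, F is conservative. φ = y - 2*z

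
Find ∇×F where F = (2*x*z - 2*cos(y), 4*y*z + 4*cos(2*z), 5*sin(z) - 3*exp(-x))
(-4*y + 8*sin(2*z), 2*x - 3*exp(-x), -2*sin(y))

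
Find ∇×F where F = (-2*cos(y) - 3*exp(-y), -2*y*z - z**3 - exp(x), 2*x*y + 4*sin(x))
(2*x + 2*y + 3*z**2, -2*y - 4*cos(x), -exp(x) - 2*sin(y) - 3*exp(-y))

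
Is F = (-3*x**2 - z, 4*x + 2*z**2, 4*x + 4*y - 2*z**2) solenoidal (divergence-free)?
No, ∇·F = -6*x - 4*z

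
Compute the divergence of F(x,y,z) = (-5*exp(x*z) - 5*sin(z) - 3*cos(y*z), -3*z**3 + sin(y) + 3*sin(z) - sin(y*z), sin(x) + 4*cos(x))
-5*z*exp(x*z) - z*cos(y*z) + cos(y)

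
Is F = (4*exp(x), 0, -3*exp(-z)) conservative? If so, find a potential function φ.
Yes, F is conservative. φ = 4*exp(x) + 3*exp(-z)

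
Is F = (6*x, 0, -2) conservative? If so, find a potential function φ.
Yes, F is conservative. φ = 3*x**2 - 2*z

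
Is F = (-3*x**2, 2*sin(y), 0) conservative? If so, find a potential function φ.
Yes, F is conservative. φ = -x**3 - 2*cos(y)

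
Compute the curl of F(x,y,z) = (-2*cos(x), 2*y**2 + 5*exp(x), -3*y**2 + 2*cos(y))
(-6*y - 2*sin(y), 0, 5*exp(x))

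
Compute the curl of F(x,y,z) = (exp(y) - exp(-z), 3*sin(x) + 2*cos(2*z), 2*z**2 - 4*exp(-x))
(4*sin(2*z), exp(-z) - 4*exp(-x), -exp(y) + 3*cos(x))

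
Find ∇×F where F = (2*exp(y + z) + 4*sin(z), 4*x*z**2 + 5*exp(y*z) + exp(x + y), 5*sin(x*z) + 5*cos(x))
(-8*x*z - 5*y*exp(y*z), -5*z*cos(x*z) + 2*exp(y + z) + 5*sin(x) + 4*cos(z), 4*z**2 + exp(x + y) - 2*exp(y + z))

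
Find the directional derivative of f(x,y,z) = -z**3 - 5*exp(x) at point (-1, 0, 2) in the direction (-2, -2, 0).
5*sqrt(2)*exp(-1)/2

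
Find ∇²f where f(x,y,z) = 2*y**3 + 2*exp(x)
12*y + 2*exp(x)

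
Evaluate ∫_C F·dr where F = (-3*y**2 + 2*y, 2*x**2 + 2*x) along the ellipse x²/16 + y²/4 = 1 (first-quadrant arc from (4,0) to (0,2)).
224/3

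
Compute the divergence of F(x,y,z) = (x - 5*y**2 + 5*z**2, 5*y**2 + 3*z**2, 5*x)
10*y + 1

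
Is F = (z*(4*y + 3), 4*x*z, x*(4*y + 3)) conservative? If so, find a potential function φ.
Yes, F is conservative. φ = x*z*(4*y + 3)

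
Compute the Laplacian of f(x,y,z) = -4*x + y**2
2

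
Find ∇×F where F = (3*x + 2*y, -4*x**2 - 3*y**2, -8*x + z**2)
(0, 8, -8*x - 2)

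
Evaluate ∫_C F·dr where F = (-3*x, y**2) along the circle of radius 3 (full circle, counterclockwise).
0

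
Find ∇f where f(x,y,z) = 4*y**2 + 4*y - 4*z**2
(0, 8*y + 4, -8*z)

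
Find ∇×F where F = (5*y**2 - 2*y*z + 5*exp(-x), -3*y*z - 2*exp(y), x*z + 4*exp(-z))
(3*y, -2*y - z, -10*y + 2*z)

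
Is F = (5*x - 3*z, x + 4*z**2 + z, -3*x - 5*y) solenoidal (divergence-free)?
No, ∇·F = 5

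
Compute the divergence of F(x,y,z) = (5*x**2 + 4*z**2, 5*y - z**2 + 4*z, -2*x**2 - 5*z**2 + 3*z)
10*x - 10*z + 8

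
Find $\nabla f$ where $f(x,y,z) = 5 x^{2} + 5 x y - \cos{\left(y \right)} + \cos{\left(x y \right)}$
(10*x - y*sin(x*y) + 5*y, -x*sin(x*y) + 5*x + sin(y), 0)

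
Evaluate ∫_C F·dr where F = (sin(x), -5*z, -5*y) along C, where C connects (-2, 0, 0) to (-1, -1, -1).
-5 - cos(1) + cos(2)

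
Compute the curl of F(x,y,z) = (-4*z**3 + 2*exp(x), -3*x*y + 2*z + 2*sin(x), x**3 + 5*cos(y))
(-5*sin(y) - 2, -3*x**2 - 12*z**2, -3*y + 2*cos(x))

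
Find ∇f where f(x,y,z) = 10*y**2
(0, 20*y, 0)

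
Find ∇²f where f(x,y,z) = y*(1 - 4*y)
-8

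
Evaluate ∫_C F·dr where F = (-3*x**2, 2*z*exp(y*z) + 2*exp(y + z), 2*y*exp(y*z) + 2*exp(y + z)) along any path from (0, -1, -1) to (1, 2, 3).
-2*E - 1 - 2*exp(-2) + 2*exp(5) + 2*exp(6)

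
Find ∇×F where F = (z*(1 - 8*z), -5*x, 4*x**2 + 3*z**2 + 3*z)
(0, -8*x - 16*z + 1, -5)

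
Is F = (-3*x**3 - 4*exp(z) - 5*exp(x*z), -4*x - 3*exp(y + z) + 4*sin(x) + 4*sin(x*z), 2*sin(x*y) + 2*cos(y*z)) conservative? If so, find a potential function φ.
No, ∇×F = (2*x*cos(x*y) - 4*x*cos(x*z) - 2*z*sin(y*z) + 3*exp(y + z), -5*x*exp(x*z) - 2*y*cos(x*y) - 4*exp(z), 4*z*cos(x*z) + 4*cos(x) - 4) ≠ 0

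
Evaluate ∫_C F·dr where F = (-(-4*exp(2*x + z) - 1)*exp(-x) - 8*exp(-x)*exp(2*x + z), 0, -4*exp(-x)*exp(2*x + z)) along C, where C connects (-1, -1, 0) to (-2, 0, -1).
(-exp(5) - 4 + (4 + exp(2))*exp(2))*exp(-3)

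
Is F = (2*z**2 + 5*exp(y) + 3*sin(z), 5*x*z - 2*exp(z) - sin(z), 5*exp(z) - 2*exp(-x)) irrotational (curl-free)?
No, ∇×F = (-5*x + 2*exp(z) + cos(z), 4*z + 3*cos(z) - 2*exp(-x), 5*z - 5*exp(y))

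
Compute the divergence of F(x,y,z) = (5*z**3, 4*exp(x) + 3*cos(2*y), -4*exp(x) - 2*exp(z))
-2*exp(z) - 6*sin(2*y)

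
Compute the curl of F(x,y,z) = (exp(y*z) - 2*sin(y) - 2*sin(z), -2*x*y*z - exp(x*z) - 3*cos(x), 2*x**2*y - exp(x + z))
(x*(2*x + 2*y + exp(x*z)), -4*x*y + y*exp(y*z) + exp(x + z) - 2*cos(z), -2*y*z - z*exp(x*z) - z*exp(y*z) + 3*sin(x) + 2*cos(y))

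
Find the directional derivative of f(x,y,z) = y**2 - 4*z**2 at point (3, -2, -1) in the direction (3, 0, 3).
4*sqrt(2)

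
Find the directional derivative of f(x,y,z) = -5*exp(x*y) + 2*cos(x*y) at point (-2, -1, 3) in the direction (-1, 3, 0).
sqrt(10)*(sin(2) + 5*exp(2)/2)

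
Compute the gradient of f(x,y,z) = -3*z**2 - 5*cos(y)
(0, 5*sin(y), -6*z)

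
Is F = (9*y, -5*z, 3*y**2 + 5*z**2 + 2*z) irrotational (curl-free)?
No, ∇×F = (6*y + 5, 0, -9)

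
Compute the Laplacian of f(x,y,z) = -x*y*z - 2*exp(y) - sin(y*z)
y**2*sin(y*z) + z**2*sin(y*z) - 2*exp(y)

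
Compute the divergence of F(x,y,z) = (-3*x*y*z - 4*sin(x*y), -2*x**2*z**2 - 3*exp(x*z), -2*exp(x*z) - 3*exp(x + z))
-2*x*exp(x*z) - 3*y*z - 4*y*cos(x*y) - 3*exp(x + z)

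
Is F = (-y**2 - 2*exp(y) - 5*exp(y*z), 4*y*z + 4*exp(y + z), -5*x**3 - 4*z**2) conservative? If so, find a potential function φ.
No, ∇×F = (-4*y - 4*exp(y + z), 15*x**2 - 5*y*exp(y*z), 2*y + 5*z*exp(y*z) + 2*exp(y)) ≠ 0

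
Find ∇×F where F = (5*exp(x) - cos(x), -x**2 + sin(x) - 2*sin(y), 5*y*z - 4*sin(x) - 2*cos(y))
(5*z + 2*sin(y), 4*cos(x), -2*x + cos(x))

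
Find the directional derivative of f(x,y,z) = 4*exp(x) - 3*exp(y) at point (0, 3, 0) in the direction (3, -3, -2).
3*sqrt(22)*(4 + 3*exp(3))/22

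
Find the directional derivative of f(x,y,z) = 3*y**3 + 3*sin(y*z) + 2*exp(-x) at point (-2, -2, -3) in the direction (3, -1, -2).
3*sqrt(14)*(-2*exp(2) - 12 + 7*cos(6))/14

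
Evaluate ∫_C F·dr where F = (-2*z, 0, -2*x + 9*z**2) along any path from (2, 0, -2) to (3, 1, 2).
28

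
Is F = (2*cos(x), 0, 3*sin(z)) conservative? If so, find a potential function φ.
Yes, F is conservative. φ = 2*sin(x) - 3*cos(z)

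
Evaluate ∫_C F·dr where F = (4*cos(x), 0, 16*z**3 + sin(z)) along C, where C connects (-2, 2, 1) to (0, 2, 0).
-5 + cos(1) + 4*sin(2)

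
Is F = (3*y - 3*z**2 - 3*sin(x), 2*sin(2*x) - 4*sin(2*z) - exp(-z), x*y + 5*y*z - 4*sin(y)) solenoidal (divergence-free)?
No, ∇·F = 5*y - 3*cos(x)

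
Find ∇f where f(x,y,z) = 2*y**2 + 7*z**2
(0, 4*y, 14*z)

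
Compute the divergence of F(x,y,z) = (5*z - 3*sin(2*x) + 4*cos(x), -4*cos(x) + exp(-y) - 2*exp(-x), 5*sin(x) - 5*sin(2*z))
-4*sin(x) - 6*cos(2*x) - 10*cos(2*z) - exp(-y)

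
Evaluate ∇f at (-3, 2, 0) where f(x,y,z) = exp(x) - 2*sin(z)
(exp(-3), 0, -2)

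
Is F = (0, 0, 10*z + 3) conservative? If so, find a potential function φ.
Yes, F is conservative. φ = z*(5*z + 3)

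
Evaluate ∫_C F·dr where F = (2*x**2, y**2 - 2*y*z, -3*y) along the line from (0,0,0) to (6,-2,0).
424/3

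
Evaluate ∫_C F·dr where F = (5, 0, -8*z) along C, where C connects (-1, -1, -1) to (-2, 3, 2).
-17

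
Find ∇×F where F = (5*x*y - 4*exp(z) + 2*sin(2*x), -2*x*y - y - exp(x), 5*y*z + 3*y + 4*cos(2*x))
(5*z + 3, -4*exp(z) + 8*sin(2*x), -5*x - 2*y - exp(x))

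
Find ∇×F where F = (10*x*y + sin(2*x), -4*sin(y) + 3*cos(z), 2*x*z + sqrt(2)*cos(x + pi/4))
(3*sin(z), -2*z + sqrt(2)*sin(x + pi/4), -10*x)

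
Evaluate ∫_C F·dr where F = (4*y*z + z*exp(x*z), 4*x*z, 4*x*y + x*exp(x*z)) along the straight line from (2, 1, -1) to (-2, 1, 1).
0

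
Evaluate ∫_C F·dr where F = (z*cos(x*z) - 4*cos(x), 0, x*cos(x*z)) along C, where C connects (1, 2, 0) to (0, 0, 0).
4*sin(1)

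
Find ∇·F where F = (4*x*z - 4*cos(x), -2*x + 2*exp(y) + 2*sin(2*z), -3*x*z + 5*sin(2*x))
-3*x + 4*z + 2*exp(y) + 4*sin(x)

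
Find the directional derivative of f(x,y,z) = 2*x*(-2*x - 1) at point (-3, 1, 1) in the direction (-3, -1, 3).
-66*sqrt(19)/19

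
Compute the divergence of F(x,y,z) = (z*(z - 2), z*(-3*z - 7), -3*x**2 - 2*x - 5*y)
0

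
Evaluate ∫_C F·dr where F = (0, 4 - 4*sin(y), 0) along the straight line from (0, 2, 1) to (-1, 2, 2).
0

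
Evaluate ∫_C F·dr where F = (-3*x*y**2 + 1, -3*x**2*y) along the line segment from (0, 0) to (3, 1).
-21/2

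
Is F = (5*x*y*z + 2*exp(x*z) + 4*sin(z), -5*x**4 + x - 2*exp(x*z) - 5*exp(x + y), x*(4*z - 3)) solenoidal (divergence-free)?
No, ∇·F = 4*x + 5*y*z + 2*z*exp(x*z) - 5*exp(x + y)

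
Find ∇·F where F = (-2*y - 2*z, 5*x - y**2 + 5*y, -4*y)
5 - 2*y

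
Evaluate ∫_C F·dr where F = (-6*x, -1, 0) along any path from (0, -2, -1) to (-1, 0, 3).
-5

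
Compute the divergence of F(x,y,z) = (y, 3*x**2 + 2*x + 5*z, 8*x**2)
0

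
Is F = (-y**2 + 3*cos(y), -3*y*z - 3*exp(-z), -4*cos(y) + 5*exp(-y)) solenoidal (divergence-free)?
No, ∇·F = -3*z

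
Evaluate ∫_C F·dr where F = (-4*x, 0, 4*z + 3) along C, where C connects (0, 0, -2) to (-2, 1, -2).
-8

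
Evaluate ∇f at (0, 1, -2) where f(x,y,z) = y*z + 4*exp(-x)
(-4, -2, 1)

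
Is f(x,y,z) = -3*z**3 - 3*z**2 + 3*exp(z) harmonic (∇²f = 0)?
No, ∇²f = -18*z + 3*exp(z) - 6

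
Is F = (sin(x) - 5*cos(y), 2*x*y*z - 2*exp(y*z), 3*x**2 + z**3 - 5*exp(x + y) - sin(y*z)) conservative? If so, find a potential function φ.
No, ∇×F = (-2*x*y + 2*y*exp(y*z) - z*cos(y*z) - 5*exp(x + y), -6*x + 5*exp(x + y), 2*y*z - 5*sin(y)) ≠ 0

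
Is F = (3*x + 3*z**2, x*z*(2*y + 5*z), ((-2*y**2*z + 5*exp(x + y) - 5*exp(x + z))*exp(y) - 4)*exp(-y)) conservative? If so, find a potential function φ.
No, ∇×F = (-2*x*y - 10*x*z - 4*y*z + 5*exp(x + y) + 4*exp(-y), 6*z - 5*exp(x + y) + 5*exp(x + z), z*(2*y + 5*z)) ≠ 0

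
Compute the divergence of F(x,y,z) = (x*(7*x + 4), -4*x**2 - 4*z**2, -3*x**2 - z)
14*x + 3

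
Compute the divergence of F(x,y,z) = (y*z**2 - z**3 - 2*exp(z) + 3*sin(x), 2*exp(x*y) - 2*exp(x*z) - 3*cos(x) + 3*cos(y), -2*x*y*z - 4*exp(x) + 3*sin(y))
-2*x*y + 2*x*exp(x*y) - 3*sin(y) + 3*cos(x)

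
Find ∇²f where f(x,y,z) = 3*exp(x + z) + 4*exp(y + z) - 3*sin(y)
6*exp(x + z) + 8*exp(y + z) + 3*sin(y)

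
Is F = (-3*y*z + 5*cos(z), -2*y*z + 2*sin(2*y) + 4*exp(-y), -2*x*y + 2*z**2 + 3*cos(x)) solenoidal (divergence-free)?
No, ∇·F = 2*z + 4*cos(2*y) - 4*exp(-y)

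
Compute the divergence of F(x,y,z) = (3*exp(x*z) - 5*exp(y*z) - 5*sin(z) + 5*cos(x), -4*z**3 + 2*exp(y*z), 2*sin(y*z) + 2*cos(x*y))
2*y*cos(y*z) + 3*z*exp(x*z) + 2*z*exp(y*z) - 5*sin(x)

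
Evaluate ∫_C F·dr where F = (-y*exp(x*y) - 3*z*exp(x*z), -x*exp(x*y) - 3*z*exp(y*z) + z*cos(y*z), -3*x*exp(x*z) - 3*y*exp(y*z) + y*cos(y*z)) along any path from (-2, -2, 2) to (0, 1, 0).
-7 + sin(4) + 6*exp(-4) + exp(4)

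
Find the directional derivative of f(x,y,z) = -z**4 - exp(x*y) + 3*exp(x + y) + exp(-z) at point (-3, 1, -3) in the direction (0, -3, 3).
sqrt(2)*(-3*E - 3 + (108 - exp(3))*exp(3))*exp(-3)/2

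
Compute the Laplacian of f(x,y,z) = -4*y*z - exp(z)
-exp(z)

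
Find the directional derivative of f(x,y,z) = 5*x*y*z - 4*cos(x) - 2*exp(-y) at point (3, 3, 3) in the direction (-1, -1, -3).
-sqrt(11)*(2 + 4*exp(3)*sin(3) + 225*exp(3))*exp(-3)/11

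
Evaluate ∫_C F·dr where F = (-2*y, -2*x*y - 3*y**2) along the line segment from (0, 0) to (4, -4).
112/3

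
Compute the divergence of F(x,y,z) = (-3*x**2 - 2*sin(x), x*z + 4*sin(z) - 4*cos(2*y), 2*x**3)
-6*x + 8*sin(2*y) - 2*cos(x)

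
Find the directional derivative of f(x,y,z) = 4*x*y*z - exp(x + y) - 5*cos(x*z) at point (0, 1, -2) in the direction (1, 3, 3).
4*sqrt(19)*(-E - 2)/19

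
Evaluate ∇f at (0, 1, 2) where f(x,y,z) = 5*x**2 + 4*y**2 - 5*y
(0, 3, 0)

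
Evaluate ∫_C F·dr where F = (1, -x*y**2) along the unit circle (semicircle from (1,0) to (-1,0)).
-2 - pi/8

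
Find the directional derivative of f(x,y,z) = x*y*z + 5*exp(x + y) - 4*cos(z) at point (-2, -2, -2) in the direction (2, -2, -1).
-4/3 + 4*sin(2)/3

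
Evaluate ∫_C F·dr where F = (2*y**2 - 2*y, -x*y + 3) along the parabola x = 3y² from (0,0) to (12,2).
10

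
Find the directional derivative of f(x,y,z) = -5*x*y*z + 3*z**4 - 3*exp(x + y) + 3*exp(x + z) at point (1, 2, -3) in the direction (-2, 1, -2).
-4*exp(-2) + exp(3) + 623/3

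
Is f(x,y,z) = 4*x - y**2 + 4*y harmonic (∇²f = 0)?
No, ∇²f = -2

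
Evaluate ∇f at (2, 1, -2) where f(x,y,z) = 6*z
(0, 0, 6)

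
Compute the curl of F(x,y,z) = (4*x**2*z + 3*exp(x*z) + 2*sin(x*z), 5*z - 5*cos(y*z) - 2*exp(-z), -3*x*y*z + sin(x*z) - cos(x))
(-3*x*z - 5*y*sin(y*z) - 5 - 2*exp(-z), 4*x**2 + 3*x*exp(x*z) + 2*x*cos(x*z) + 3*y*z - z*cos(x*z) - sin(x), 0)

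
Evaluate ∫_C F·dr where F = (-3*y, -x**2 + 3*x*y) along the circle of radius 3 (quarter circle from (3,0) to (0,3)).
9 + 27*pi/4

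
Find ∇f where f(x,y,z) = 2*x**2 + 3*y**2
(4*x, 6*y, 0)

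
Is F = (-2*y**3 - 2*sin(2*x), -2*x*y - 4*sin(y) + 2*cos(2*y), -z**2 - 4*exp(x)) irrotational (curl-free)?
No, ∇×F = (0, 4*exp(x), 2*y*(3*y - 1))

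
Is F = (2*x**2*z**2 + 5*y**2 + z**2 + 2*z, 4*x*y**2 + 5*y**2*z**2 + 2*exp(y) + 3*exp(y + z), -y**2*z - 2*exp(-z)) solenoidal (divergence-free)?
No, ∇·F = 8*x*y + 4*x*z**2 - y**2 + 10*y*z**2 + 2*exp(y) + 3*exp(y + z) + 2*exp(-z)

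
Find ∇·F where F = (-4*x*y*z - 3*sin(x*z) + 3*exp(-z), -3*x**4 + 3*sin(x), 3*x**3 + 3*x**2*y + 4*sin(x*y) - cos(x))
-z*(4*y + 3*cos(x*z))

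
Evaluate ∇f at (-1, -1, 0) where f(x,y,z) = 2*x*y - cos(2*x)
(-2 - 2*sin(2), -2, 0)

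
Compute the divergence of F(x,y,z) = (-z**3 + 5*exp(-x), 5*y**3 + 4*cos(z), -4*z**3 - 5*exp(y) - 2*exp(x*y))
15*y**2 - 12*z**2 - 5*exp(-x)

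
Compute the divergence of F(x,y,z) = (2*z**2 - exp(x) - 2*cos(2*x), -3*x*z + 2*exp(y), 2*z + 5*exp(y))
-exp(x) + 2*exp(y) + 4*sin(2*x) + 2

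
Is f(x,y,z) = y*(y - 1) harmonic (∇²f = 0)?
No, ∇²f = 2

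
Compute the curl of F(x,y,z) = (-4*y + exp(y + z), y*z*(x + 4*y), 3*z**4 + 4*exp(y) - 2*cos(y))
(-y*(x + 4*y) + 4*exp(y) + 2*sin(y), exp(y + z), y*z - exp(y + z) + 4)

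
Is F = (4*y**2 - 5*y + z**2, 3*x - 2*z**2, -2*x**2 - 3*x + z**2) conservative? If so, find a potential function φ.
No, ∇×F = (4*z, 4*x + 2*z + 3, 8 - 8*y) ≠ 0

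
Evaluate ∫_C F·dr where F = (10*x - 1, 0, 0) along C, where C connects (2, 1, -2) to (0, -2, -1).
-18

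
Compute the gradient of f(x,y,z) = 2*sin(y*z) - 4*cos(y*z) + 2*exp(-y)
(0, 4*z*sin(y*z) + 2*z*cos(y*z) - 2*exp(-y), 2*y*(2*sin(y*z) + cos(y*z)))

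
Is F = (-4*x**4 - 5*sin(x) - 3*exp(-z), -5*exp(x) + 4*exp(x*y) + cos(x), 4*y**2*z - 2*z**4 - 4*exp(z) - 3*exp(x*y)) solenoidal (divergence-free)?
No, ∇·F = -16*x**3 + 4*x*exp(x*y) + 4*y**2 - 8*z**3 - 4*exp(z) - 5*cos(x)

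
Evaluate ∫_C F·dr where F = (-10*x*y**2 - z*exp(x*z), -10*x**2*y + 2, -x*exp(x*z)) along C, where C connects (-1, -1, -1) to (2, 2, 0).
-70 + E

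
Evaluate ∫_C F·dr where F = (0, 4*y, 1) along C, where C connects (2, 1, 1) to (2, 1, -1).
-2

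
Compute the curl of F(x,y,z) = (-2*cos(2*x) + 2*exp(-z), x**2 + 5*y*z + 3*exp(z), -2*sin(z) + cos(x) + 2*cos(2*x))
(-5*y - 3*exp(z), 8*sin(x)*cos(x) + sin(x) - 2*exp(-z), 2*x)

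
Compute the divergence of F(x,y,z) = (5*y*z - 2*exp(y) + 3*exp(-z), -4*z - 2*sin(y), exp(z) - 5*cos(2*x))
exp(z) - 2*cos(y)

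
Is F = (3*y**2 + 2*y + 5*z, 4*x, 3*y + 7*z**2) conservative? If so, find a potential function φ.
No, ∇×F = (3, 5, 2 - 6*y) ≠ 0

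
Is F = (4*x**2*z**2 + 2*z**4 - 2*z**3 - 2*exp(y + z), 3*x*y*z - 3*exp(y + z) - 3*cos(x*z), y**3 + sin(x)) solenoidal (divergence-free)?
No, ∇·F = 8*x*z**2 + 3*x*z - 3*exp(y + z)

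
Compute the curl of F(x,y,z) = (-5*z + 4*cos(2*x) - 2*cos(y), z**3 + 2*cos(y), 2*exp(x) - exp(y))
(-3*z**2 - exp(y), -2*exp(x) - 5, -2*sin(y))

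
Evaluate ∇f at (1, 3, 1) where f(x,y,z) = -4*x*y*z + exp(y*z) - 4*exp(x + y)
(-4*exp(4) - 12, -4*exp(4) - 4 + exp(3), -12 + 3*exp(3))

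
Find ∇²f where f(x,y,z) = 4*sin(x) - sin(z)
-4*sin(x) + sin(z)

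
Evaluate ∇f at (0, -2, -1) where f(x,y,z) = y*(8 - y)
(0, 12, 0)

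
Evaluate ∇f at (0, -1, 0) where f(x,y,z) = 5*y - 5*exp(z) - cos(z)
(0, 5, -5)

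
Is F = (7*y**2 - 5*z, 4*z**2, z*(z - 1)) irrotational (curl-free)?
No, ∇×F = (-8*z, -5, -14*y)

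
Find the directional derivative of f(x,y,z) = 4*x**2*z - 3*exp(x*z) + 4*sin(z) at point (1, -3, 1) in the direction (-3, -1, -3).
6*sqrt(19)*(-6 - 2*cos(1) + 3*E)/19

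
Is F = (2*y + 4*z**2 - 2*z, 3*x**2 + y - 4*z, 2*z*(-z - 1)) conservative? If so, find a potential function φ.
No, ∇×F = (4, 8*z - 2, 6*x - 2) ≠ 0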